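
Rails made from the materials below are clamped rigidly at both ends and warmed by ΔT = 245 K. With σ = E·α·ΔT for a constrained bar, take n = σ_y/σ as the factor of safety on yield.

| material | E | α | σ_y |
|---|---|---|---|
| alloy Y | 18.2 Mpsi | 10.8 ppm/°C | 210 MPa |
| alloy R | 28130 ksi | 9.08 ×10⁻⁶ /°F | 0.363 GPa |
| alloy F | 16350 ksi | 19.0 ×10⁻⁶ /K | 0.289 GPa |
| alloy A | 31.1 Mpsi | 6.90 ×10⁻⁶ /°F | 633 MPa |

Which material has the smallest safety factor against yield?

Converting E to GPa, α to ×10⁻⁶/K, σ_y to MPa, then σ and n for each:
  alloy Y: E = 125.5, α = 10.8, σ_y = 210.0 → σ = 332 MPa, n = 0.632
  alloy R: E = 193.9, α = 16.3, σ_y = 363.0 → σ = 777 MPa, n = 0.467
  alloy F: E = 112.7, α = 19.0, σ_y = 289.0 → σ = 525 MPa, n = 0.551
  alloy A: E = 214.4, α = 12.4, σ_y = 633.0 → σ = 652 MPa, n = 0.970
The minimum is alloy R at n = 0.467.

alloy R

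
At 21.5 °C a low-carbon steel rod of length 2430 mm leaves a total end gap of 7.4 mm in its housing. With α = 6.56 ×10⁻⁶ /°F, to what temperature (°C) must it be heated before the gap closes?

279 °C

α = 6.56×10⁻⁶/°F × 9/5 = 11.8×10⁻⁶/K.
α·L₀·ΔT = 7.4 mm ⇒ ΔT = 7.4 / (11.8×10⁻⁶ × 2430.0) = 257.9 K.
T = 21.5 + 257.9 = 279.4 °C.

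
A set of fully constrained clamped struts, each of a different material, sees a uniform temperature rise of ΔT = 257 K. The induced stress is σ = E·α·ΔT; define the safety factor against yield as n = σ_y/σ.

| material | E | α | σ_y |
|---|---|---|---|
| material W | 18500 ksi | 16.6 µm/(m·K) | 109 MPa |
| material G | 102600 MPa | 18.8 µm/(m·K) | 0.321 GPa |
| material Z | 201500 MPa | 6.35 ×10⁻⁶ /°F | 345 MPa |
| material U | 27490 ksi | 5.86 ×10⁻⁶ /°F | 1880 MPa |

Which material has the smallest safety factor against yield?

material W

Converting E to GPa, α to ×10⁻⁶/K, σ_y to MPa, then σ and n for each:
  material W: E = 127.6, α = 16.6, σ_y = 109.0 → σ = 544 MPa, n = 0.200
  material G: E = 102.6, α = 18.8, σ_y = 321.0 → σ = 496 MPa, n = 0.648
  material Z: E = 201.5, α = 11.4, σ_y = 345.0 → σ = 592 MPa, n = 0.583
  material U: E = 189.5, α = 10.5, σ_y = 1880 → σ = 514 MPa, n = 3.66
The minimum is material W at n = 0.200.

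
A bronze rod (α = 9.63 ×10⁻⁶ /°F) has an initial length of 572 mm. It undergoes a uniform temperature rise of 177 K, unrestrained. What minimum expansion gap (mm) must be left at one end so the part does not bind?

1.75 mm

Convert α: 9.63×10⁻⁶/°F × (9/5) = 17.3×10⁻⁶/K.
ΔL = α·L₀·ΔT = 17.3×10⁻⁶ × 572 mm × 177.0 K = 1.75 mm.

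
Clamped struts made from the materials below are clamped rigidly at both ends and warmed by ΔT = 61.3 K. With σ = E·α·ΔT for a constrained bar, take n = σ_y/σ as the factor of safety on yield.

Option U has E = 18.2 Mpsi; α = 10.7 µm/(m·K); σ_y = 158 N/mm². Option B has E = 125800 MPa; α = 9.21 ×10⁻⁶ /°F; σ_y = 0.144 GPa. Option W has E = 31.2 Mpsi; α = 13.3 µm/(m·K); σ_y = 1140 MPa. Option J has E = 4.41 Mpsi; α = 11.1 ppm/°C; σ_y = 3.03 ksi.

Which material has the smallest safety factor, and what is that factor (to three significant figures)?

option J, n = 1.01

With everything in SI (GPa, ×10⁻⁶/K, MPa):
  option U: E = 125.5, α = 10.7, σ_y = 158.0 → σ = 82.3 MPa, n = 1.92
  option B: E = 125.8, α = 16.6, σ_y = 144.0 → σ = 128 MPa, n = 1.13
  option W: E = 215.1, α = 13.3, σ_y = 1140 → σ = 175 MPa, n = 6.50
  option J: E = 30.41, α = 11.1, σ_y = 20.89 → σ = 20.7 MPa, n = 1.01
Option J has the lowest safety factor, n = 1.01.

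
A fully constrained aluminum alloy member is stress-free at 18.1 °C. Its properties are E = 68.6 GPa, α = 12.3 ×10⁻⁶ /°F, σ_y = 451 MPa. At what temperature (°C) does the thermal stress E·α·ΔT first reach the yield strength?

315 °C

α = 12.3×10⁻⁶/°F × 9/5 = 22.1×10⁻⁶/K.
E·α·ΔT = 451.0 MPa ⇒ ΔT = 451.0 / (68.60×10³ × 22.1×10⁻⁶) = 296.9 K.
T = 18.1 + 296.9 = 315.0 °C.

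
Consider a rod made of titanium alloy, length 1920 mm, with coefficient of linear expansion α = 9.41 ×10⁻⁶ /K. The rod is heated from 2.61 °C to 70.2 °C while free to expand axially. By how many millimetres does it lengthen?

1.22 mm

ΔT = 70.2 − 2.61 = 67.59 K.
ΔL = α·L₀·ΔT = 9.41×10⁻⁶ × 1920 mm × 67.59 K = 1.22 mm.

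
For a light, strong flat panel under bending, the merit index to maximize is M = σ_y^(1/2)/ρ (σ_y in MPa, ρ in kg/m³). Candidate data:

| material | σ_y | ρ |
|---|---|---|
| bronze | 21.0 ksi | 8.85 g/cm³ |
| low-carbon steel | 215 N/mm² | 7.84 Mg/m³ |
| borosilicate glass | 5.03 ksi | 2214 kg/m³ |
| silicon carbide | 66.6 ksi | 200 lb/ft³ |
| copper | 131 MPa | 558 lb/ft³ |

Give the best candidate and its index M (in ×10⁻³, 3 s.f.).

silicon carbide, M = 6.69×10⁻³

Convert each candidate to consistent units, then evaluate M:
  bronze: σ_y = 144.8 MPa, ρ = 8850 kg/m³
  low-carbon steel: σ_y = 215.0 MPa, ρ = 7840 kg/m³
  borosilicate glass: σ_y = 34.68 MPa, ρ = 2214 kg/m³
  silicon carbide: σ_y = 459.2 MPa, ρ = 3204 kg/m³
  copper: σ_y = 131.0 MPa, ρ = 8938 kg/m³
  silicon carbide: M = 6.69×10⁻³
  borosilicate glass: M = 2.66×10⁻³
  low-carbon steel: M = 1.87×10⁻³
  bronze: M = 1.36×10⁻³
  copper: M = 1.28×10⁻³
Silicon carbide ranks first.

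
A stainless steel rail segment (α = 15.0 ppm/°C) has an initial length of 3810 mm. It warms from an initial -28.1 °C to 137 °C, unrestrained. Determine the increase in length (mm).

ΔT = 137 − (-28.1) = 165.1 K.
ΔL = α·L₀·ΔT = 15.0×10⁻⁶ × 3810 mm × 165.1 K = 9.44 mm.

9.44 mm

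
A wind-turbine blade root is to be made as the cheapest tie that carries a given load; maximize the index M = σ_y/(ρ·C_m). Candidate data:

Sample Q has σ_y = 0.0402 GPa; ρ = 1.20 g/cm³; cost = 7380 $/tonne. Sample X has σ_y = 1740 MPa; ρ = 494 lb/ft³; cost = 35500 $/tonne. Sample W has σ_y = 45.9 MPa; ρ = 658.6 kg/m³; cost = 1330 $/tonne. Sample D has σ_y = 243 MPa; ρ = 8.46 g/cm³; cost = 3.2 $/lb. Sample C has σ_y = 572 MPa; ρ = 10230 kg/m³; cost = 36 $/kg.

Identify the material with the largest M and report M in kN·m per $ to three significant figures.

sample W, M = 52.4 kN·m per $

Convert each candidate to consistent units, then evaluate M:
  sample Q: σ_y = 40.20 MPa, ρ = 1200 kg/m³, cost = 7.380 $/kg
  sample X: σ_y = 1740 MPa, ρ = 7913 kg/m³, cost = 35.50 $/kg
  sample W: σ_y = 45.90 MPa, ρ = 658.6 kg/m³, cost = 1.330 $/kg
  sample D: σ_y = 243.0 MPa, ρ = 8460 kg/m³, cost = 7.055 $/kg
  sample C: σ_y = 572.0 MPa, ρ = 10230 kg/m³, cost = 36.00 $/kg
  sample W: M = 52.4 kN·m per $
  sample X: M = 6.19 kN·m per $
  sample Q: M = 4.54 kN·m per $
  sample D: M = 4.07 kN·m per $
  sample C: M = 1.55 kN·m per $
Sample W ranks first.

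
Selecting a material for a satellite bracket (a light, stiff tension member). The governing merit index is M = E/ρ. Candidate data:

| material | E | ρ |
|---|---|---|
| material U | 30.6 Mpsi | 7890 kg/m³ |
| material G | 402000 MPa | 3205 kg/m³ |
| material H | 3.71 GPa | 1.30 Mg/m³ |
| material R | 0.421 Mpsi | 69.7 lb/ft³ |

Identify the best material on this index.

material G

Convert each candidate to consistent units, then evaluate M:
  material U: E = 211.0 GPa, ρ = 7890 kg/m³
  material G: E = 402.0 GPa, ρ = 3205 kg/m³
  material H: E = 3.710 GPa, ρ = 1300 kg/m³
  material R: E = 2.903 GPa, ρ = 1116 kg/m³
  material G: M = 125 MN·m/kg
  material U: M = 26.7 MN·m/kg
  material H: M = 2.85 MN·m/kg
  material R: M = 2.60 MN·m/kg
Material G ranks first.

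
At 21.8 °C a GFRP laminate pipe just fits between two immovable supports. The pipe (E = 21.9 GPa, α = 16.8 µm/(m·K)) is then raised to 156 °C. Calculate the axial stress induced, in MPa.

ΔT = 134.2 K. Constrained thermal stress σ = E·α·ΔT = 21.90×10³ MPa × 16.8×10⁻⁶ × 134.2 = 49.4 MPa (compressive).

49.4 MPa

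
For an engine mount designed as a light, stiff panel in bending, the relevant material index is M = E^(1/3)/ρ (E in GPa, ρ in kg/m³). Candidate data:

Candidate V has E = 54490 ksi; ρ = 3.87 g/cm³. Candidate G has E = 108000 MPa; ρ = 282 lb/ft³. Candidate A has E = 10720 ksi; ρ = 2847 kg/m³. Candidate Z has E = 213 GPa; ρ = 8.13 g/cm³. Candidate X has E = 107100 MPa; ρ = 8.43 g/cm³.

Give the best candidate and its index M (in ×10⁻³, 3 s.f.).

Normalizing units and computing the index:
  candidate V: E = 375.7 GPa, ρ = 3870 kg/m³
  candidate G: E = 108.0 GPa, ρ = 4517 kg/m³
  candidate A: E = 73.91 GPa, ρ = 2847 kg/m³
  candidate Z: E = 213.0 GPa, ρ = 8130 kg/m³
  candidate X: E = 107.1 GPa, ρ = 8430 kg/m³
  candidate V: M = 1.86×10⁻³
  candidate A: M = 1.47×10⁻³
  candidate G: M = 1.05×10⁻³
  candidate Z: M = 0.735×10⁻³
  candidate X: M = 0.563×10⁻³
The maximum is for candidate V.

candidate V, M = 1.86×10⁻³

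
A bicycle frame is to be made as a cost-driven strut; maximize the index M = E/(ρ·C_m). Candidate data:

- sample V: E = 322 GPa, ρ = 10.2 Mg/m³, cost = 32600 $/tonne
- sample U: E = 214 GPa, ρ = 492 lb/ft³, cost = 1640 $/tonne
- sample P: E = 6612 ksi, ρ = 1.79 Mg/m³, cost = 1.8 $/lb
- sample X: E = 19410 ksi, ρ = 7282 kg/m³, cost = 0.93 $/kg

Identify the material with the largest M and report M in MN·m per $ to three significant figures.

sample X, M = 19.8 MN·m per $

Putting every candidate on a common basis:
  sample V: E = 322.0 GPa, ρ = 10200 kg/m³, cost = 32.60 $/kg
  sample U: E = 214.0 GPa, ρ = 7881 kg/m³, cost = 1.640 $/kg
  sample P: E = 45.59 GPa, ρ = 1790 kg/m³, cost = 3.968 $/kg
  sample X: E = 133.8 GPa, ρ = 7282 kg/m³, cost = 0.9300 $/kg
  sample X: M = 19.8 MN·m per $
  sample U: M = 16.6 MN·m per $
  sample P: M = 6.42 MN·m per $
  sample V: M = 0.968 MN·m per $
Sample X has the largest M.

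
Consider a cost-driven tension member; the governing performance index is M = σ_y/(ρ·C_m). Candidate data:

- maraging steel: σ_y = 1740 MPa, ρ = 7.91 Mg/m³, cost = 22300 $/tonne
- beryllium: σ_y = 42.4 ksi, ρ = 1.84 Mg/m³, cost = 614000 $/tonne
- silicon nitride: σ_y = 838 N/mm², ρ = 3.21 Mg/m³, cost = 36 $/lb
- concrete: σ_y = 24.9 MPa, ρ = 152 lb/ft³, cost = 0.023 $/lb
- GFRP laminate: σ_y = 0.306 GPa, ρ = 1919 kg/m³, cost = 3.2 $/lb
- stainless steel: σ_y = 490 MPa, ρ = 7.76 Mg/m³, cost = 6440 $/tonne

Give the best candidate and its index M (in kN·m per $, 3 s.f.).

Normalizing units and computing the index:
  maraging steel: σ_y = 1740 MPa, ρ = 7910 kg/m³, cost = 22.30 $/kg
  beryllium: σ_y = 292.3 MPa, ρ = 1840 kg/m³, cost = 614.0 $/kg
  silicon nitride: σ_y = 838.0 MPa, ρ = 3210 kg/m³, cost = 79.37 $/kg
  concrete: σ_y = 24.90 MPa, ρ = 2435 kg/m³, cost = 0.05071 $/kg
  GFRP laminate: σ_y = 306.0 MPa, ρ = 1919 kg/m³, cost = 7.055 $/kg
  stainless steel: σ_y = 490.0 MPa, ρ = 7760 kg/m³, cost = 6.440 $/kg
  concrete: M = 202 kN·m per $
  GFRP laminate: M = 22.6 kN·m per $
  maraging steel: M = 9.86 kN·m per $
  stainless steel: M = 9.81 kN·m per $
  silicon nitride: M = 3.29 kN·m per $
  beryllium: M = 0.259 kN·m per $
Concrete has the largest M.

concrete, M = 202 kN·m per $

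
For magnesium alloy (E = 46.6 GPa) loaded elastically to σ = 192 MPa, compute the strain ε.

ε = σ/E = 192 / 46600 = 4.12×10⁻³.

4.12×10⁻³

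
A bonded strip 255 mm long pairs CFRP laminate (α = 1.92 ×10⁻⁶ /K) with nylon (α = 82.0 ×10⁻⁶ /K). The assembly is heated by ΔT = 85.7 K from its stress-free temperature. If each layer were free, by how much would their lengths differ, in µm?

1750 µm

Δα = |1.92 − 82.0|×10⁻⁶/K = 80.1×10⁻⁶/K.
ΔL_mismatch = Δα·L·ΔT = 80.1×10⁻⁶ × 255.0 mm × 85.7 K = 1750 µm.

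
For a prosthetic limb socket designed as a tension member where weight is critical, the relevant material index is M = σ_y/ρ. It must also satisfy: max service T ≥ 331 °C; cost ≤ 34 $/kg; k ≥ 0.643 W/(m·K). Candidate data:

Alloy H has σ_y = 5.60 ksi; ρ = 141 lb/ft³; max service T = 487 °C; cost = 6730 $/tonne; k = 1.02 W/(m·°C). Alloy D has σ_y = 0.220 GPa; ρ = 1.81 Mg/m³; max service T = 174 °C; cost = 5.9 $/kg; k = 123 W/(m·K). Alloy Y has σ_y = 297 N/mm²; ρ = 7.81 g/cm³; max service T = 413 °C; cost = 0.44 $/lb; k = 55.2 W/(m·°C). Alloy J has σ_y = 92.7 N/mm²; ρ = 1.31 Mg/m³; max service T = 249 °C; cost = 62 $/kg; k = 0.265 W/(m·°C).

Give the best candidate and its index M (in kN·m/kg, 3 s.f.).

alloy Y, M = 38.0 kN·m/kg

Screen on constraints: max service T ≥ 331 °C; cost ≤ 34 $/kg; k ≥ 0.643 W/(m·K). Survivors: alloy H, alloy Y.
Normalizing units and computing the index:
  alloy H: σ_y = 38.61 MPa, ρ = 2259 kg/m³
  alloy Y: σ_y = 297.0 MPa, ρ = 7810 kg/m³
  alloy Y: M = 38.0 kN·m/kg
  alloy H: M = 17.1 kN·m/kg
Alloy Y has the largest M.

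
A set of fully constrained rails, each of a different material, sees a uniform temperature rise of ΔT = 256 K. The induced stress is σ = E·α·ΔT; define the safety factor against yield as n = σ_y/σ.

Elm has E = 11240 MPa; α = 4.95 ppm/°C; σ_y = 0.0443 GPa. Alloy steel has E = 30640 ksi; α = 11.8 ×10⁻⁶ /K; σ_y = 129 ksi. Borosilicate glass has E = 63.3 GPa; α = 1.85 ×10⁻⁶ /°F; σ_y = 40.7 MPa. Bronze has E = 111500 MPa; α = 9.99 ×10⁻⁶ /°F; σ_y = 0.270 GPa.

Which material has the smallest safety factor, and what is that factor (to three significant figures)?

bronze, n = 0.526

With everything in SI (GPa, ×10⁻⁶/K, MPa):
  elm: E = 11.24, α = 4.95, σ_y = 44.30 → σ = 14.2 MPa, n = 3.11
  alloy steel: E = 211.3, α = 11.8, σ_y = 889.4 → σ = 638 MPa, n = 1.39
  borosilicate glass: E = 63.30, α = 3.33, σ_y = 40.70 → σ = 54.0 MPa, n = 0.754
  bronze: E = 111.5, α = 18.0, σ_y = 270.0 → σ = 513 MPa, n = 0.526
Smallest n: bronze with n = 0.526.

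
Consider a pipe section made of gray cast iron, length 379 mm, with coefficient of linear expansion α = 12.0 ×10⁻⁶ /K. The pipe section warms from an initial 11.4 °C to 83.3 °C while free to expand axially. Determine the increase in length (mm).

0.327 mm

ΔT = 83.3 − 11.4 = 71.90 K.
ΔL = α·L₀·ΔT = 12.0×10⁻⁶ × 379 mm × 71.90 K = 0.327 mm.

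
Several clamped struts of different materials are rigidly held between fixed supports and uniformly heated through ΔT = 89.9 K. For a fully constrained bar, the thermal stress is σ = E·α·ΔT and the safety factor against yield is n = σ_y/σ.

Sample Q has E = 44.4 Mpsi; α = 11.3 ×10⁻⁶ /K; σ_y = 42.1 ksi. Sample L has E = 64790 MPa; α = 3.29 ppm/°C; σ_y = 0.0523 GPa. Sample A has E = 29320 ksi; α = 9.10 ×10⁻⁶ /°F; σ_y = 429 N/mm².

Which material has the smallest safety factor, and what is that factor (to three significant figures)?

sample Q, n = 0.933

In consistent units (E in GPa, α in ×10⁻⁶/K, σ_y in MPa):
  sample Q: E = 306.1, α = 11.3, σ_y = 290.3 → σ = 311 MPa, n = 0.933
  sample L: E = 64.79, α = 3.29, σ_y = 52.30 → σ = 19.2 MPa, n = 2.73
  sample A: E = 202.2, α = 16.4, σ_y = 429.0 → σ = 298 MPa, n = 1.44
Smallest n: sample Q with n = 0.933.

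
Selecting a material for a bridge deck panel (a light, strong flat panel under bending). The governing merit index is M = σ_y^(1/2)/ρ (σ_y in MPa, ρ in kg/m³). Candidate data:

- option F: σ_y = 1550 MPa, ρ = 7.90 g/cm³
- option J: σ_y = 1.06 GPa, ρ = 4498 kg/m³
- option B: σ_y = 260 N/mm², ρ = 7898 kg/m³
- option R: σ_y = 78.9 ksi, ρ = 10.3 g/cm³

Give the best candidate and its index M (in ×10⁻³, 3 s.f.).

option J, M = 7.24×10⁻³

Convert each candidate to consistent units, then evaluate M:
  option F: σ_y = 1550 MPa, ρ = 7900 kg/m³
  option J: σ_y = 1060 MPa, ρ = 4498 kg/m³
  option B: σ_y = 260.0 MPa, ρ = 7898 kg/m³
  option R: σ_y = 544.0 MPa, ρ = 10300 kg/m³
  option J: M = 7.24×10⁻³
  option F: M = 4.98×10⁻³
  option R: M = 2.26×10⁻³
  option B: M = 2.04×10⁻³
Highest index: option J.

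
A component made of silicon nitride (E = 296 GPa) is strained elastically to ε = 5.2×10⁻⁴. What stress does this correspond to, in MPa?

154 MPa

σ = E·ε = 296000 MPa × 5.2×10⁻⁴ = 154 MPa.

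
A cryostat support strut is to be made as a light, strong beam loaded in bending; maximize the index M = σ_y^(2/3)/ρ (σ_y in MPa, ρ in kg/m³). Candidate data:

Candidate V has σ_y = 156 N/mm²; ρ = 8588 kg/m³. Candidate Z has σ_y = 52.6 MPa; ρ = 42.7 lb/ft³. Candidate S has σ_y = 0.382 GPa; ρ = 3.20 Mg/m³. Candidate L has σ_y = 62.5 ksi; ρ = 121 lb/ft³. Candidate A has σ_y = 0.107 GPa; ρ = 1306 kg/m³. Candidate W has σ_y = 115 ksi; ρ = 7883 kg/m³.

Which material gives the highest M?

candidate L

Convert each candidate to consistent units, then evaluate M:
  candidate V: σ_y = 156.0 MPa, ρ = 8588 kg/m³
  candidate Z: σ_y = 52.60 MPa, ρ = 684.0 kg/m³
  candidate S: σ_y = 382.0 MPa, ρ = 3200 kg/m³
  candidate L: σ_y = 430.9 MPa, ρ = 1938 kg/m³
  candidate A: σ_y = 107.0 MPa, ρ = 1306 kg/m³
  candidate W: σ_y = 792.9 MPa, ρ = 7883 kg/m³
  candidate L: M = 29.4×10⁻³
  candidate Z: M = 20.5×10⁻³
  candidate A: M = 17.3×10⁻³
  candidate S: M = 16.5×10⁻³
  candidate W: M = 10.9×10⁻³
  candidate V: M = 3.37×10⁻³
Candidate L ranks first.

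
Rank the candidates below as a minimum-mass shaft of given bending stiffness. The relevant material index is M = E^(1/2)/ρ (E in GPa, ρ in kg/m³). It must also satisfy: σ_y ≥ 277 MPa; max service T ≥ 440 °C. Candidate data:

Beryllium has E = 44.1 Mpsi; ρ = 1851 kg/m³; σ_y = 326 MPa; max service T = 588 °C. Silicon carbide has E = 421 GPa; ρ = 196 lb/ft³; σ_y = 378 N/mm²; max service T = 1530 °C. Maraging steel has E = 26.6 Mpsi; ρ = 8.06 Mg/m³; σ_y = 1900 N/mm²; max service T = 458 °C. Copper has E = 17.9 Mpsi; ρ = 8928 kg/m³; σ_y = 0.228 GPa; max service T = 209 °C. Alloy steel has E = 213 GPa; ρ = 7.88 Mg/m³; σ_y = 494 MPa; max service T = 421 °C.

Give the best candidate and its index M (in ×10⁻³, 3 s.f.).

Screen on constraints: σ_y ≥ 277 MPa; max service T ≥ 440 °C. Survivors: beryllium, silicon carbide, maraging steel.
In SI units:
  beryllium: E = 304.1 GPa, ρ = 1851 kg/m³
  silicon carbide: E = 421.0 GPa, ρ = 3140 kg/m³
  maraging steel: E = 183.4 GPa, ρ = 8060 kg/m³
  beryllium: M = 9.42×10⁻³
  silicon carbide: M = 6.54×10⁻³
  maraging steel: M = 1.68×10⁻³
Beryllium ranks first.

beryllium, M = 9.42×10⁻³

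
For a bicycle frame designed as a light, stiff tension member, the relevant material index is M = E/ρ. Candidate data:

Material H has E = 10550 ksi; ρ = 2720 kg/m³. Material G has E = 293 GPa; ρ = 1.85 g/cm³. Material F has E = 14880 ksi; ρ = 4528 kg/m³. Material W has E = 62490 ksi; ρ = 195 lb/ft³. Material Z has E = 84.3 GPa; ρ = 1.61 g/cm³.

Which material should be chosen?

Convert each candidate to consistent units, then evaluate M:
  material H: E = 72.74 GPa, ρ = 2720 kg/m³
  material G: E = 293.0 GPa, ρ = 1850 kg/m³
  material F: E = 102.6 GPa, ρ = 4528 kg/m³
  material W: E = 430.9 GPa, ρ = 3124 kg/m³
  material Z: E = 84.30 GPa, ρ = 1610 kg/m³
  material G: M = 158 MN·m/kg
  material W: M = 138 MN·m/kg
  material Z: M = 52.4 MN·m/kg
  material H: M = 26.7 MN·m/kg
  material F: M = 22.7 MN·m/kg
Material G ranks first.

material G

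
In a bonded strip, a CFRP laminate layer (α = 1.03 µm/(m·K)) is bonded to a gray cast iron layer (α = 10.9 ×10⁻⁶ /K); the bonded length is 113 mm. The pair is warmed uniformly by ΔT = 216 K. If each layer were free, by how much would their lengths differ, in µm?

Δα = |1.03 − 10.9|×10⁻⁶/K = 9.87×10⁻⁶/K.
ΔL_mismatch = Δα·L·ΔT = 9.87×10⁻⁶ × 113.0 mm × 216.0 K = 241 µm.

241 µm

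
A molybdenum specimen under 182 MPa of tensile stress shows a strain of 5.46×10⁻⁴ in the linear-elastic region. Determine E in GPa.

333 GPa

E = σ/ε = 182 MPa / 5.46×10⁻⁴ = 333300 MPa = 333 GPa.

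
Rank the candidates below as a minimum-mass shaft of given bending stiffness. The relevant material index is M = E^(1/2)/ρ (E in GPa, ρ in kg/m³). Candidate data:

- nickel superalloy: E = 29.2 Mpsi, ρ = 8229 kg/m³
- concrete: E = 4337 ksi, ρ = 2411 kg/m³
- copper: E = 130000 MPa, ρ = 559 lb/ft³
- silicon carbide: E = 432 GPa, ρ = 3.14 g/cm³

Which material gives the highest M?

silicon carbide

Putting every candidate on a common basis:
  nickel superalloy: E = 201.3 GPa, ρ = 8229 kg/m³
  concrete: E = 29.90 GPa, ρ = 2411 kg/m³
  copper: E = 130.0 GPa, ρ = 8954 kg/m³
  silicon carbide: E = 432.0 GPa, ρ = 3140 kg/m³
  silicon carbide: M = 6.62×10⁻³
  concrete: M = 2.27×10⁻³
  nickel superalloy: M = 1.72×10⁻³
  copper: M = 1.27×10⁻³
The maximum is for silicon carbide.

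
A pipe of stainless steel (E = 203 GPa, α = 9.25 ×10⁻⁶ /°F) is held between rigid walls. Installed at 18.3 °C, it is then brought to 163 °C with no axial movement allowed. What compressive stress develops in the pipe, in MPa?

α = 9.25×10⁻⁶/°F × 9/5 = 16.6×10⁻⁶/K.
ΔT = 144.7 K. Constrained thermal stress σ = E·α·ΔT = 203.0×10³ MPa × 16.6×10⁻⁶ × 144.7 = 489 MPa (compressive).

489 MPa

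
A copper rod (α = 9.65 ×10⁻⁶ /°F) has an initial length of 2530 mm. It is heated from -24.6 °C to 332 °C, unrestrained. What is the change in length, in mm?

15.7 mm

Convert α: 9.65×10⁻⁶/°F × (9/5) = 17.4×10⁻⁶/K.
ΔT = 332 − (-24.6) = 356.6 K.
ΔL = α·L₀·ΔT = 17.4×10⁻⁶ × 2530 mm × 356.6 K = 15.7 mm.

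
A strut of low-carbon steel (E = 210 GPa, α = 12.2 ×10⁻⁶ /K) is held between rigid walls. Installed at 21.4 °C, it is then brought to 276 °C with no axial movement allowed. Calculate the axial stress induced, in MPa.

652 MPa

ΔT = 254.6 K. Constrained thermal stress σ = E·α·ΔT = 210.0×10³ MPa × 12.2×10⁻⁶ × 254.6 = 652 MPa (compressive).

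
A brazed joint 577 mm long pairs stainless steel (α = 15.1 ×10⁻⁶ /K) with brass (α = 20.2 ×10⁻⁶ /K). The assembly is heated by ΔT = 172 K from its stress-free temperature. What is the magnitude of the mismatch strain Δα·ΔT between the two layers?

Δα = |15.1 − 20.2|×10⁻⁶/K = 5.10×10⁻⁶/K.
Mismatch strain = Δα·ΔT = 5.10×10⁻⁶ × 172.0 = 8.77×10⁻⁴.

8.77×10⁻⁴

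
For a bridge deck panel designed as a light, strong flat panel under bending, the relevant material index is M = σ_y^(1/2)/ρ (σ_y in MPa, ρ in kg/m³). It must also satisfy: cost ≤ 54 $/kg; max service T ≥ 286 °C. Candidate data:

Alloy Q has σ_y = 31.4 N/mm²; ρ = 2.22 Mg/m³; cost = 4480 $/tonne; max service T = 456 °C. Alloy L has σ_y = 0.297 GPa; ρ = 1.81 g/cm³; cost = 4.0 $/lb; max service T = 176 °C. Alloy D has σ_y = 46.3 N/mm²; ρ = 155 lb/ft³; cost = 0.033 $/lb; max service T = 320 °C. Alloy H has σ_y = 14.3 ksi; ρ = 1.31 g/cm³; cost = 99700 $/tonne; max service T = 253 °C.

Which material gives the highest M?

alloy D

Screen on constraints: cost ≤ 54 $/kg; max service T ≥ 286 °C. Survivors: alloy Q, alloy D.
Normalizing units and computing the index:
  alloy Q: σ_y = 31.40 MPa, ρ = 2220 kg/m³
  alloy D: σ_y = 46.30 MPa, ρ = 2483 kg/m³
  alloy D: M = 2.74×10⁻³
  alloy Q: M = 2.52×10⁻³
Highest index: alloy D.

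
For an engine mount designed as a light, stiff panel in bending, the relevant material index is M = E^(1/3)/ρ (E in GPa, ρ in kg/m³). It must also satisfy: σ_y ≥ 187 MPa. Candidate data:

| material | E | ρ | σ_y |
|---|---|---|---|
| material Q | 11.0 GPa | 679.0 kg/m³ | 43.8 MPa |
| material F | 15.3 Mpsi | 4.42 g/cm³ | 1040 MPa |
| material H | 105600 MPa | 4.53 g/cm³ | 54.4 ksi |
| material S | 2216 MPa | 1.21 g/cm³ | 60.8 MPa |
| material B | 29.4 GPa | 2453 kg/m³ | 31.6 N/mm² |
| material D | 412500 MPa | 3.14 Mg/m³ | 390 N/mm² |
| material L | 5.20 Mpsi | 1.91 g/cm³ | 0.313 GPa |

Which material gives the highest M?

material D

Screen on constraints: σ_y ≥ 187 MPa. Survivors: material F, material H, material D, material L.
Normalizing units and computing the index:
  material F: E = 105.5 GPa, ρ = 4420 kg/m³
  material H: E = 105.6 GPa, ρ = 4530 kg/m³
  material D: E = 412.5 GPa, ρ = 3140 kg/m³
  material L: E = 35.85 GPa, ρ = 1910 kg/m³
  material D: M = 2.37×10⁻³
  material L: M = 1.73×10⁻³
  material F: M = 1.07×10⁻³
  material H: M = 1.04×10⁻³
The maximum is for material D.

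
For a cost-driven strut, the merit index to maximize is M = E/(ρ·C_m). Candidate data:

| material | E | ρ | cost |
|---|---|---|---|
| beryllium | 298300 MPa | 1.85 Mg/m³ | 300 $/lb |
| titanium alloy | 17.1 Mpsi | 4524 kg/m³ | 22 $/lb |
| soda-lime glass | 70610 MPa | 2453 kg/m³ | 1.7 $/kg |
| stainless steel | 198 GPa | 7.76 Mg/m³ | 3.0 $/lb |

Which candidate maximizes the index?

Convert each candidate to consistent units, then evaluate M:
  beryllium: E = 298.3 GPa, ρ = 1850 kg/m³, cost = 661.4 $/kg
  titanium alloy: E = 117.9 GPa, ρ = 4524 kg/m³, cost = 48.50 $/kg
  soda-lime glass: E = 70.61 GPa, ρ = 2453 kg/m³, cost = 1.700 $/kg
  stainless steel: E = 198.0 GPa, ρ = 7760 kg/m³, cost = 6.614 $/kg
  soda-lime glass: M = 16.9 MN·m per $
  stainless steel: M = 3.86 MN·m per $
  titanium alloy: M = 0.537 MN·m per $
  beryllium: M = 0.244 MN·m per $
Highest index: soda-lime glass.

soda-lime glass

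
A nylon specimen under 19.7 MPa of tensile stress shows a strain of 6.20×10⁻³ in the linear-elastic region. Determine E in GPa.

E = σ/ε = 19.7 MPa / 6.20×10⁻³ = 3177 MPa = 3.18 GPa.

3.18 GPa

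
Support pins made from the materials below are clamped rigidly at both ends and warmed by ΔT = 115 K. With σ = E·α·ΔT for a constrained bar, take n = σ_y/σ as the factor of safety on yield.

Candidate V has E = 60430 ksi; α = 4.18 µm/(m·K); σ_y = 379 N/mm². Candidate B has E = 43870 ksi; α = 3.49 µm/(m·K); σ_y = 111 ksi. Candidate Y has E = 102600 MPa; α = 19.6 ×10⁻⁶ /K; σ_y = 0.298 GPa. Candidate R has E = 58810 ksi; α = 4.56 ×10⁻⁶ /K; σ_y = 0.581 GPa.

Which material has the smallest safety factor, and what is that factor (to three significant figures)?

Converting E to GPa, α to ×10⁻⁶/K, σ_y to MPa, then σ and n for each:
  candidate V: E = 416.7, α = 4.18, σ_y = 379.0 → σ = 200 MPa, n = 1.89
  candidate B: E = 302.5, α = 3.49, σ_y = 765.3 → σ = 121 MPa, n = 6.30
  candidate Y: E = 102.6, α = 19.6, σ_y = 298.0 → σ = 231 MPa, n = 1.29
  candidate R: E = 405.5, α = 4.56, σ_y = 581.0 → σ = 213 MPa, n = 2.73
Smallest n: candidate Y with n = 1.29.

candidate Y, n = 1.29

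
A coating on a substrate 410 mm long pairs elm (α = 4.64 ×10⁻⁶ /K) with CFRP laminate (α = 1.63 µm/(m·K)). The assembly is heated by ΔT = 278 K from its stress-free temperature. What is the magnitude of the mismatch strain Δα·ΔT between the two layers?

8.37×10⁻⁴

Δα = |4.64 − 1.63|×10⁻⁶/K = 3.01×10⁻⁶/K.
Mismatch strain = Δα·ΔT = 3.01×10⁻⁶ × 278.0 = 8.37×10⁻⁴.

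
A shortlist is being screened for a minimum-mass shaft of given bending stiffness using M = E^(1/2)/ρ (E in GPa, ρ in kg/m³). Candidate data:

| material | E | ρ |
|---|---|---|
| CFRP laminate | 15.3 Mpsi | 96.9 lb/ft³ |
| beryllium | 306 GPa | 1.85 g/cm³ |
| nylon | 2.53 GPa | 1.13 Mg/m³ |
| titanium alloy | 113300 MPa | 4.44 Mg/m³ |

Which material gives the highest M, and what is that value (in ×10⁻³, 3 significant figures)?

In SI units:
  CFRP laminate: E = 105.5 GPa, ρ = 1552 kg/m³
  beryllium: E = 306.0 GPa, ρ = 1850 kg/m³
  nylon: E = 2.530 GPa, ρ = 1130 kg/m³
  titanium alloy: E = 113.3 GPa, ρ = 4440 kg/m³
  beryllium: M = 9.46×10⁻³
  CFRP laminate: M = 6.62×10⁻³
  titanium alloy: M = 2.40×10⁻³
  nylon: M = 1.41×10⁻³
Beryllium has the largest M.

beryllium, M = 9.46×10⁻³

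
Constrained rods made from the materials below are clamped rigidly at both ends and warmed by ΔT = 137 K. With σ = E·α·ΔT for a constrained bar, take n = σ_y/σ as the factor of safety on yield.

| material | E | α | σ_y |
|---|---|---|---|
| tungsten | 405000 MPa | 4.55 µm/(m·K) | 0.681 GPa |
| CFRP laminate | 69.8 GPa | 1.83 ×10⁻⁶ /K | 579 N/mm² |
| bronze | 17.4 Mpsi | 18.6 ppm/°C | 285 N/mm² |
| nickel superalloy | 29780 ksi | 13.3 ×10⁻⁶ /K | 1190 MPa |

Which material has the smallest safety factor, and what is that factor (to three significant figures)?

In consistent units (E in GPa, α in ×10⁻⁶/K, σ_y in MPa):
  tungsten: E = 405.0, α = 4.55, σ_y = 681.0 → σ = 252 MPa, n = 2.70
  CFRP laminate: E = 69.80, α = 1.83, σ_y = 579.0 → σ = 17.5 MPa, n = 33.1
  bronze: E = 120.0, α = 18.6, σ_y = 285.0 → σ = 306 MPa, n = 0.932
  nickel superalloy: E = 205.3, α = 13.3, σ_y = 1190 → σ = 374 MPa, n = 3.18
The minimum is bronze at n = 0.932.

bronze, n = 0.932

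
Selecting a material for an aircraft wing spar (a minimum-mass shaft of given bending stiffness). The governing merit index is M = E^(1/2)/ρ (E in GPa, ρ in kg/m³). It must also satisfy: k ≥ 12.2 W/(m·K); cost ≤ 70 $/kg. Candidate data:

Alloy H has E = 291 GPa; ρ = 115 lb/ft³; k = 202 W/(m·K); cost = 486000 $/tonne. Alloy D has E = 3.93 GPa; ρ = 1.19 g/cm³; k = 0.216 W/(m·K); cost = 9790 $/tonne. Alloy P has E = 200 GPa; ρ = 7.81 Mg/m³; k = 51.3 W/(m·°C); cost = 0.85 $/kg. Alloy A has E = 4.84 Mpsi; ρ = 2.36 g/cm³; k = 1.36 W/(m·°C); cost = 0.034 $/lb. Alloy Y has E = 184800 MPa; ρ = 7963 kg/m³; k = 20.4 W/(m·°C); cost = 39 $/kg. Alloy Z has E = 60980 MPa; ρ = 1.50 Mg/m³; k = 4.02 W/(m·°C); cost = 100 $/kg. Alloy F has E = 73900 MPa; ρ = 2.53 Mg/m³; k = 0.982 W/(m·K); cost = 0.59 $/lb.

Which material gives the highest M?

Screen on constraints: k ≥ 12.2 W/(m·K); cost ≤ 70 $/kg. Survivors: alloy P, alloy Y.
Normalizing units and computing the index:
  alloy P: E = 200.0 GPa, ρ = 7810 kg/m³
  alloy Y: E = 184.8 GPa, ρ = 7963 kg/m³
  alloy P: M = 1.81×10⁻³
  alloy Y: M = 1.71×10⁻³
Alloy P ranks first.

alloy P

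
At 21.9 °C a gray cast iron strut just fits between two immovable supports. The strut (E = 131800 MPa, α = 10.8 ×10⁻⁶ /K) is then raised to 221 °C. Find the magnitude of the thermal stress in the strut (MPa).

283 MPa

E = 131800 MPa = 131.8 GPa.
ΔT = 199.1 K. Constrained thermal stress σ = E·α·ΔT = 131.8×10³ MPa × 10.8×10⁻⁶ × 199.1 = 283 MPa (compressive).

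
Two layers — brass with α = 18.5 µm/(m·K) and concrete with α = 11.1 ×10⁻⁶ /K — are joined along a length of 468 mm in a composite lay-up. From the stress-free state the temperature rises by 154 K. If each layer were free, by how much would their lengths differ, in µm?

Δα = |18.5 − 11.1|×10⁻⁶/K = 7.40×10⁻⁶/K.
ΔL_mismatch = Δα·L·ΔT = 7.40×10⁻⁶ × 468.0 mm × 154.0 K = 533 µm.

533 µm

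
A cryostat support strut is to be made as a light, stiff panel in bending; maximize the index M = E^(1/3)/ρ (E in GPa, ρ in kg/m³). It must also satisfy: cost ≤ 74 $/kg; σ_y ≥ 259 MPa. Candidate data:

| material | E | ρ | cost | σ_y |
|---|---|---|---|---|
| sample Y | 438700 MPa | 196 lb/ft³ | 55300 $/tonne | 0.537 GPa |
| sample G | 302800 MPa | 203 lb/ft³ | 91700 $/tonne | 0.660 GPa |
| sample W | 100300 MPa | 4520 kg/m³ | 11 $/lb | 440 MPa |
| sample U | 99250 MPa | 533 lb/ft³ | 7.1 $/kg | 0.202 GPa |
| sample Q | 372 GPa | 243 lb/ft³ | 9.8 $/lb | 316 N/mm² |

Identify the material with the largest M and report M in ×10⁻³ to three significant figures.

Screen on constraints: cost ≤ 74 $/kg; σ_y ≥ 259 MPa. Survivors: sample Y, sample W, sample Q.
Putting every candidate on a common basis:
  sample Y: E = 438.7 GPa, ρ = 3140 kg/m³
  sample W: E = 100.3 GPa, ρ = 4520 kg/m³
  sample Q: E = 372.0 GPa, ρ = 3892 kg/m³
  sample Y: M = 2.42×10⁻³
  sample Q: M = 1.85×10⁻³
  sample W: M = 1.03×10⁻³
Sample Y ranks first.

sample Y, M = 2.42×10⁻³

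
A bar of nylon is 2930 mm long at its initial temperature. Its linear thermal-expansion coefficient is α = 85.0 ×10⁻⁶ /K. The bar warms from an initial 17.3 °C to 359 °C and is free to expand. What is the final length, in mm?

ΔT = 359 − 17.3 = 341.7 K.
ΔL = α·L₀·ΔT = 85.0×10⁻⁶ × 2930 mm × 341.7 K = 85.1 mm.
L = L₀ + ΔL = 2930 + 85.1 = 3015.1 mm.

3015.1 mm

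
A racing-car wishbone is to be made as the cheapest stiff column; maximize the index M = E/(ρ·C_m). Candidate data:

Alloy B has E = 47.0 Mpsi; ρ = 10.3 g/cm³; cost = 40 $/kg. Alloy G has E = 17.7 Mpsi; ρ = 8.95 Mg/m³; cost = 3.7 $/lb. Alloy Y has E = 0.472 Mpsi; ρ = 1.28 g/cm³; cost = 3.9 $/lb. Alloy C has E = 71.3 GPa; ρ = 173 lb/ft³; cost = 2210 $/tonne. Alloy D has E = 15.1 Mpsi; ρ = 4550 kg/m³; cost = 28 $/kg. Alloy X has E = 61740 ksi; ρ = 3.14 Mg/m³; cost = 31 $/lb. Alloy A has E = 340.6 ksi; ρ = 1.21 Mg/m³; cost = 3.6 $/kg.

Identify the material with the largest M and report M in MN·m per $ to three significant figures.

In SI units:
  alloy B: E = 324.1 GPa, ρ = 10300 kg/m³, cost = 40.00 $/kg
  alloy G: E = 122.0 GPa, ρ = 8950 kg/m³, cost = 8.157 $/kg
  alloy Y: E = 3.254 GPa, ρ = 1280 kg/m³, cost = 8.598 $/kg
  alloy C: E = 71.30 GPa, ρ = 2771 kg/m³, cost = 2.210 $/kg
  alloy D: E = 104.1 GPa, ρ = 4550 kg/m³, cost = 28.00 $/kg
  alloy X: E = 425.7 GPa, ρ = 3140 kg/m³, cost = 68.34 $/kg
  alloy A: E = 2.348 GPa, ρ = 1210 kg/m³, cost = 3.600 $/kg
  alloy C: M = 11.6 MN·m per $
  alloy X: M = 1.98 MN·m per $
  alloy G: M = 1.67 MN·m per $
  alloy D: M = 0.817 MN·m per $
  alloy B: M = 0.787 MN·m per $
  alloy A: M = 0.539 MN·m per $
  alloy Y: M = 0.296 MN·m per $
The maximum is for alloy C.

alloy C, M = 11.6 MN·m per $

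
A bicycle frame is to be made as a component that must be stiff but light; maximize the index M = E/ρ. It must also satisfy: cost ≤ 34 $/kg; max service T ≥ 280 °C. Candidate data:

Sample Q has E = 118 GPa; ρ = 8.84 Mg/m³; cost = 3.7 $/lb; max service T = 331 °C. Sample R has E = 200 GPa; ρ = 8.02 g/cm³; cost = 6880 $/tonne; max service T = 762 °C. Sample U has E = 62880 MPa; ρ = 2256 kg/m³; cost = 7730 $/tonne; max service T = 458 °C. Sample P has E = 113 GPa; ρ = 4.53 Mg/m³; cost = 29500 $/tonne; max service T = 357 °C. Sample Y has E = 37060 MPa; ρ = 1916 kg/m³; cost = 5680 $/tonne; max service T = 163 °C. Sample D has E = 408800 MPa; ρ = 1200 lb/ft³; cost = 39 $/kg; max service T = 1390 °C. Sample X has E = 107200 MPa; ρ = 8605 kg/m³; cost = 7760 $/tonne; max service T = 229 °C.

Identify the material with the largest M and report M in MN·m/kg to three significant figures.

Screen on constraints: cost ≤ 34 $/kg; max service T ≥ 280 °C. Survivors: sample Q, sample R, sample U, sample P.
After converting to SI:
  sample Q: E = 118.0 GPa, ρ = 8840 kg/m³
  sample R: E = 200.0 GPa, ρ = 8020 kg/m³
  sample U: E = 62.88 GPa, ρ = 2256 kg/m³
  sample P: E = 113.0 GPa, ρ = 4530 kg/m³
  sample U: M = 27.9 MN·m/kg
  sample P: M = 24.9 MN·m/kg
  sample R: M = 24.9 MN·m/kg
  sample Q: M = 13.3 MN·m/kg
Highest index: sample U.

sample U, M = 27.9 MN·m/kg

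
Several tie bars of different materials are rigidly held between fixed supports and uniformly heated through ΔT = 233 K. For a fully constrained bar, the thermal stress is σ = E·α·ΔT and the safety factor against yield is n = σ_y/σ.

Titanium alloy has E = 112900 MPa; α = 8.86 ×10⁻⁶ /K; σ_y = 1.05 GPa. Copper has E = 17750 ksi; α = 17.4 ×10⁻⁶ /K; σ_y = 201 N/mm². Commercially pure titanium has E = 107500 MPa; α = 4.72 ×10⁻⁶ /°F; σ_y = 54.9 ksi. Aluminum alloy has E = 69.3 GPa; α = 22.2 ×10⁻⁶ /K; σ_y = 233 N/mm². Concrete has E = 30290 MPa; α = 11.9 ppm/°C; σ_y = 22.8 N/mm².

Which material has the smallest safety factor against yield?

concrete

Per material, after unit conversion:
  titanium alloy: E = 112.9, α = 8.86, σ_y = 1050 → σ = 233 MPa, n = 4.51
  copper: E = 122.4, α = 17.4, σ_y = 201.0 → σ = 496 MPa, n = 0.405
  commercially pure titanium: E = 107.5, α = 8.50, σ_y = 378.5 → σ = 213 MPa, n = 1.78
  aluminum alloy: E = 69.30, α = 22.2, σ_y = 233.0 → σ = 358 MPa, n = 0.650
  concrete: E = 30.29, α = 11.9, σ_y = 22.80 → σ = 84.0 MPa, n = 0.271
Smallest n: concrete with n = 0.271.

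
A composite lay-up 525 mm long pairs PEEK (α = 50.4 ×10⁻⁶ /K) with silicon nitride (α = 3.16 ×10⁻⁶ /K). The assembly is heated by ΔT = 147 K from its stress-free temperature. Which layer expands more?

α(PEEK) = 50.4×10⁻⁶/K vs α(silicon nitride) = 3.16×10⁻⁶/K.
Higher α expands more for the same ΔT: PEEK.

PEEK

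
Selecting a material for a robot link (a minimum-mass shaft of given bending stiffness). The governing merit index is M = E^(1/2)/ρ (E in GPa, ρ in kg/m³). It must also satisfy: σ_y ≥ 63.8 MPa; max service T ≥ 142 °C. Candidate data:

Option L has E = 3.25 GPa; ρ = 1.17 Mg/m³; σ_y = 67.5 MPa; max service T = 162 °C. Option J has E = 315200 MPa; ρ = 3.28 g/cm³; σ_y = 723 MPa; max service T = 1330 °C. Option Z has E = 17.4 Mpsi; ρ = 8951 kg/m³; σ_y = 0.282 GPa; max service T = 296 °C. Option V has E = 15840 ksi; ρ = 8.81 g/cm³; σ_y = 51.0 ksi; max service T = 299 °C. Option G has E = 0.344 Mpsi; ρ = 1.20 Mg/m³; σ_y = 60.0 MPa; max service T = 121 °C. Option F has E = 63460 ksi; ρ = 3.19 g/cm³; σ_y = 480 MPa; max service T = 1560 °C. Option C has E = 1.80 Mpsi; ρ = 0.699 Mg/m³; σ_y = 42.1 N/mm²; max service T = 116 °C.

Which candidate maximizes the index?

Screen on constraints: σ_y ≥ 63.8 MPa; max service T ≥ 142 °C. Survivors: option L, option J, option Z, option V, option F.
In SI units:
  option L: E = 3.250 GPa, ρ = 1170 kg/m³
  option J: E = 315.2 GPa, ρ = 3280 kg/m³
  option Z: E = 120.0 GPa, ρ = 8951 kg/m³
  option V: E = 109.2 GPa, ρ = 8810 kg/m³
  option F: E = 437.5 GPa, ρ = 3190 kg/m³
  option F: M = 6.56×10⁻³
  option J: M = 5.41×10⁻³
  option L: M = 1.54×10⁻³
  option Z: M = 1.22×10⁻³
  option V: M = 1.19×10⁻³
Option F ranks first.

option F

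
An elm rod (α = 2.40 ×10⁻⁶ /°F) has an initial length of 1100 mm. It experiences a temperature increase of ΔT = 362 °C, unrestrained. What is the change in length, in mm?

Convert α: 2.40×10⁻⁶/°F × (9/5) = 4.32×10⁻⁶/K.
ΔL = α·L₀·ΔT = 4.32×10⁻⁶ × 1100 mm × 362.0 K = 1.72 mm.

1.72 mm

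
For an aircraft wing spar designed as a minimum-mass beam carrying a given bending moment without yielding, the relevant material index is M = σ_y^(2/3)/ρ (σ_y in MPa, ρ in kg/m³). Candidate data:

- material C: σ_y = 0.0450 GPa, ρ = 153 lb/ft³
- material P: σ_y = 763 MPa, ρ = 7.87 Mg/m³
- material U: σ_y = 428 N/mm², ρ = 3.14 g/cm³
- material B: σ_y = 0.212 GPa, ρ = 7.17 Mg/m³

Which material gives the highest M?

material U

In SI units:
  material C: σ_y = 45.00 MPa, ρ = 2451 kg/m³
  material P: σ_y = 763.0 MPa, ρ = 7870 kg/m³
  material U: σ_y = 428.0 MPa, ρ = 3140 kg/m³
  material B: σ_y = 212.0 MPa, ρ = 7170 kg/m³
  material U: M = 18.1×10⁻³
  material P: M = 10.6×10⁻³
  material C: M = 5.16×10⁻³
  material B: M = 4.96×10⁻³
The maximum is for material U.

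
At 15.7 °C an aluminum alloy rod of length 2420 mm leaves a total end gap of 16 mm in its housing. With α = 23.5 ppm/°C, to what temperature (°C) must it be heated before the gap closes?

297 °C

α·L₀·ΔT = 16.0 mm ⇒ ΔT = 16.0 / (23.5×10⁻⁶ × 2420.0) = 281.3 K.
T = 15.7 + 281.3 = 297.0 °C.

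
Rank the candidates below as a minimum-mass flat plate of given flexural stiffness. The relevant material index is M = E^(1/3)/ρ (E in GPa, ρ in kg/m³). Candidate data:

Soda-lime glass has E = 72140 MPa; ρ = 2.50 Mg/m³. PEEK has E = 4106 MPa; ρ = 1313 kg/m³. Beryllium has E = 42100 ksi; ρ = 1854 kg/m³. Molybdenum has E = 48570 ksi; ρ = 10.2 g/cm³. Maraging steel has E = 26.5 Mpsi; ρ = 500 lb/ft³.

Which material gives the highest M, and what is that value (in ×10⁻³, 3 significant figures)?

Putting every candidate on a common basis:
  soda-lime glass: E = 72.14 GPa, ρ = 2500 kg/m³
  PEEK: E = 4.106 GPa, ρ = 1313 kg/m³
  beryllium: E = 290.3 GPa, ρ = 1854 kg/m³
  molybdenum: E = 334.9 GPa, ρ = 10200 kg/m³
  maraging steel: E = 182.7 GPa, ρ = 8009 kg/m³
  beryllium: M = 3.57×10⁻³
  soda-lime glass: M = 1.67×10⁻³
  PEEK: M = 1.22×10⁻³
  maraging steel: M = 0.708×10⁻³
  molybdenum: M = 0.681×10⁻³
Beryllium has the largest M.

beryllium, M = 3.57×10⁻³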